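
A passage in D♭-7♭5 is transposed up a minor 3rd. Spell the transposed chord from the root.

Transposed root: Db → Fb (minor 3rd up). So we spell Fb half-diminished seventh:
Fb — root
Abb — minor 3rd
Cbb — diminished 5th
Ebb — minor 7th

Fb, Abb, Cbb, Ebb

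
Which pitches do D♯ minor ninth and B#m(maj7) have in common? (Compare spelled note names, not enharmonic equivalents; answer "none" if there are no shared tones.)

D♯ minor ninth = D#, F#, A#, C#, E#.
B#m(maj7) = B#, D#, F##, A##.
Shared: D#.

D#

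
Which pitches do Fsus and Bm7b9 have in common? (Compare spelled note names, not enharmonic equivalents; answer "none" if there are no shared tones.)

C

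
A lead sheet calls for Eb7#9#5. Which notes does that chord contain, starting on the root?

E♭  G  B  D♭  F♯

Root E♭, quality dominant seventh sharp nine sharp five:
root → E♭
3rd (major 3rd) → G
5th (augmented 5th) → B
7th (minor 7th) → D♭
9th (augmented 9th) → F♯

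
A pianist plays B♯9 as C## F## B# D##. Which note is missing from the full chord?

A#

B♯9 = B#, D##, F##, A#, C##. The voicing lacks the 7th (minor 7th), A#.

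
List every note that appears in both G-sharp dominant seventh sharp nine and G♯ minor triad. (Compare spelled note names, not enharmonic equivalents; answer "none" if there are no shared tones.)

G-sharp D-sharp

G-sharp dominant seventh sharp nine: G-sharp B-sharp D-sharp F-sharp A-double-sharp
G♯ minor triad: G-sharp B D-sharp
Common to both → G-sharp, D-sharp.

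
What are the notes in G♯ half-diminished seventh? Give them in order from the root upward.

G-sharp, B, D, F-sharp

G♯ half-diminished seventh: half-diminished seventh on G-sharp.
G-sharp — root
B — minor 3rd
D — diminished 5th
F-sharp — minor 7th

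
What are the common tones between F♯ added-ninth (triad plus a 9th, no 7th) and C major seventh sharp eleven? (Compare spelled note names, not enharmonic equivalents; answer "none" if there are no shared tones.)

F#

F♯ added-ninth = F#, A#, C#, G#.
C major seventh sharp eleven = C, E, G, B, F#.
Shared: F#.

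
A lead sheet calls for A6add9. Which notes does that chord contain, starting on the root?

A  C#  E  F#  B

Root A, quality six-nine:
Root: A
Major 3rd (3rd): C#
Perfect 5th (5th): E
Major 6th (6th): F#
Major 9th (9th): B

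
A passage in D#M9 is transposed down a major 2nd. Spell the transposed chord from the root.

C# E# G# B# D#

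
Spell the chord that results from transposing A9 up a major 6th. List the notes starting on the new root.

F#, A#, C#, E, G#

Transposed root: A → F# (major 6th up). So we spell F# dominant ninth:
F# — root
A# — major 3rd
C# — perfect 5th
E — minor 7th
G# — major 9th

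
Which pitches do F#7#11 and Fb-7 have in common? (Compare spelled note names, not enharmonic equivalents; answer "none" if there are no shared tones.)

F#7#11: F# A# C# E B#
Fb-7: Fb Abb Cb Ebb
Common to both → none.

none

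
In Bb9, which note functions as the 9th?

Bb9 is built on Bb; its 9th is a major 9th above the root.
A second above B uses the letter C, and the major 9th above Bb is C.

C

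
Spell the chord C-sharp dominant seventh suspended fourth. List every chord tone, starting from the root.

C-sharp dominant seventh suspended fourth is a dominant seventh suspended fourth built on C-sharp.
Root: C-sharp
Perfect 4th (4th): F-sharp
Perfect 5th (5th): G-sharp
Minor 7th (7th): B

C-sharp, F-sharp, G-sharp, B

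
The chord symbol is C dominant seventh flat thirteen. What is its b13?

Ab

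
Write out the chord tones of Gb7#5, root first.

Root Gb, quality augmented seventh:
Root: Gb
Major 3rd (3rd): Bb
Augmented 5th (5th): D
Minor 7th (7th): Fb

Gb – Bb – D – Fb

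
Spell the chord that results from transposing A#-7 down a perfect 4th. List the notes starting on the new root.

E#, G#, B#, D#

A perfect 4th down from A# is E#, so the new chord is E# minor seventh.
Root: E#
Minor 3rd (3rd): G#
Perfect 5th (5th): B#
Minor 7th (7th): D#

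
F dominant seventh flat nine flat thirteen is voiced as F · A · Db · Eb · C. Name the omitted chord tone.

F dominant seventh flat nine flat thirteen = F, A, C, Eb, Gb, Db. The voicing lacks the 9th (minor 9th), Gb.

Gb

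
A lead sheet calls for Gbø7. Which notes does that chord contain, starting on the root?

Gbø7: half-diminished seventh on Gb.
- root: Gb
- minor 3rd: Bbb
- diminished 5th: Dbb
- minor 7th: Fb

Gb, Bbb, Dbb, Fb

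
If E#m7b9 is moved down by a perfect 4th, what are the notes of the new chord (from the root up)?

B#, D#, F##, A#, C#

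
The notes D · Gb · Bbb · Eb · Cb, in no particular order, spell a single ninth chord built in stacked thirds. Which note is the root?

Cb

Stacking in thirds gives Cb – Eb – Gb – Bbb – D, so Cb is the root — Cb dominant seventh sharp nine.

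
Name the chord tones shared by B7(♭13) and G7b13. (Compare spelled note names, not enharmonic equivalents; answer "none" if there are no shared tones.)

B G

B7(♭13): B D# F# A G
G7b13: G B D F Eb
Common to both → B, G.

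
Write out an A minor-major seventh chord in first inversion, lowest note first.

C  E  G#  A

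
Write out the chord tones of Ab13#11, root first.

A♭ – C – E♭ – G♭ – B♭ – D – F

Ab13#11: dominant thirteenth sharp eleven on A♭.
root → A♭
3rd (major 3rd) → C
5th (perfect 5th) → E♭
7th (minor 7th) → G♭
9th (major 9th) → B♭
11th (augmented 11th) → D
13th (major 13th) → F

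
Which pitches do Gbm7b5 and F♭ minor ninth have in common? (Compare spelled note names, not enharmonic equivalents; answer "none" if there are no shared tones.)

Gb, Fb

Gbm7b5: Gb Bbb Dbb Fb
F♭ minor ninth: Fb Abb Cb Ebb Gb
Common to both → Gb, Fb.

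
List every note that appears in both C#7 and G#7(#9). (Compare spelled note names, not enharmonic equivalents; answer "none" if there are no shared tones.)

G♯

C#7 = C♯, E♯, G♯, B.
G#7(#9) = G♯, B♯, D♯, F♯, A𝄪.
Shared: G♯.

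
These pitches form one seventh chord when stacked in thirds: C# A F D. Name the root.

Arranged so that each adjacent pair is a third by letter name: D – F – A – C#.
The bottom of that stack, D, is the root (this is D minor-major seventh).

D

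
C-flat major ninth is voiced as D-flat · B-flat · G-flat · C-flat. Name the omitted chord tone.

The full C-flat major ninth chord is C-flat, E-flat, G-flat, B-flat, D-flat.
Comparing with the voicing, the major 3rd (3rd) — E-flat — is absent.

E-flat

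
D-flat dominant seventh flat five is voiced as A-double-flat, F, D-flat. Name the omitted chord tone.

C-flat

The full D-flat dominant seventh flat five chord is D-flat, F, A-double-flat, C-flat.
Comparing with the voicing, the minor 7th (7th) — C-flat — is absent.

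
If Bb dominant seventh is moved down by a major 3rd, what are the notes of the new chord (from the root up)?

G-flat, B-flat, D-flat, F-flat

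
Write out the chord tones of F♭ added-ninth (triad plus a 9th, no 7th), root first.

F♭ added-ninth is an added-ninth built on F♭.
Root: F♭
Major 3rd (3rd): A♭
Perfect 5th (5th): C♭
Major 9th (9th): G♭

F♭, A♭, C♭, G♭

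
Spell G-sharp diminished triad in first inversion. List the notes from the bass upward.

In root position, G-sharp diminished triad is G-sharp–B–D.
First inversion puts the third (B) in the bass.

B  D  G-sharp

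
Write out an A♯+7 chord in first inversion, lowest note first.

A♯+7 = A#–C##–E##–G#; first inversion → third (C##) lowest.

C##, E##, G#, A#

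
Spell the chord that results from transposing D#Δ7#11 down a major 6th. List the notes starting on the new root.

Transposed root: D# → F# (major 6th down). So we spell F# major seventh sharp eleven:
F# — root
A# — major 3rd
C# — perfect 5th
E# — major 7th
B# — augmented 11th

F#, A#, C#, E#, B#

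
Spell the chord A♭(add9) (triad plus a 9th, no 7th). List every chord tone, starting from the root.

Root Ab, quality added-ninth:
- root: Ab
- major 3rd: C
- perfect 5th: Eb
- major 9th: Bb

Ab, C, Eb, Bb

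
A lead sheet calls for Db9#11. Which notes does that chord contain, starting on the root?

Db9#11 is a dominant ninth sharp eleven built on Db.
Root: Db
Major 3rd (3rd): F
Perfect 5th (5th): Ab
Minor 7th (7th): Cb
Major 9th (9th): Eb
Augmented 11th (11th): G

Db – F – Ab – Cb – Eb – G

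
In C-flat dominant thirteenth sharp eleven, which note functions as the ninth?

D-flat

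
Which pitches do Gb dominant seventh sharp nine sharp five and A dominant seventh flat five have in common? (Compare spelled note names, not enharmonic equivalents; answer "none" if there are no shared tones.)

A

Gb dominant seventh sharp nine sharp five: G-flat B-flat D F-flat A
A dominant seventh flat five: A C-sharp E-flat G
Common to both → A.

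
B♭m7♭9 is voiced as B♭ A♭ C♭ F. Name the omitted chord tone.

D♭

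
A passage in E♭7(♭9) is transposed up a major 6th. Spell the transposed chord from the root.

A major 6th up from Eb is C, so the new chord is C dominant seventh flat nine.
- root: C
- major 3rd: E
- perfect 5th: G
- minor 7th: Bb
- minor 9th: Db

C, E, G, Bb, Db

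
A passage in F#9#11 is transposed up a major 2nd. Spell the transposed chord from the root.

G#  B#  D#  F#  A#  C##

F# up a major 2nd → G#. New chord: G# dominant ninth sharp eleven.
- root: G#
- major 3rd: B#
- perfect 5th: D#
- minor 7th: F#
- major 9th: A#
- augmented 11th: C##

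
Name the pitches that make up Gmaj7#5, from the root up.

Root G, quality augmented major seventh:
- root: G
- major 3rd: B
- augmented 5th: D#
- major 7th: F#

G B D# F#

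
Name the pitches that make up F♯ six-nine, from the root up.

F♯ six-nine: six-nine on F#.
F# — root
A# — major 3rd
C# — perfect 5th
D# — major 6th
G# — major 9th

F#  A#  C#  D#  G#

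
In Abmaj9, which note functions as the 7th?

Abmaj9 is built on A♭; its 7th is a major 7th above the root.
A seventh above A uses the letter G, and the major 7th above A♭ is G.

G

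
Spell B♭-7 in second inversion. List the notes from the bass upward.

F – Ab – Bb – Db

In root position, B♭-7 is Bb–Db–F–Ab.
Second inversion puts the fifth (F) in the bass.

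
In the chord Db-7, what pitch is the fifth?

A♭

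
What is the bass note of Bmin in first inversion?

D

Bmin in root position is B–D–F#.
First inversion places the third in the bass, which is D.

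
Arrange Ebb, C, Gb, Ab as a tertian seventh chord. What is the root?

Ab

Arranged so that each adjacent pair is a third by letter name: Ab – C – Ebb – Gb.
The bottom of that stack, Ab, is the root (this is Ab dominant seventh flat five).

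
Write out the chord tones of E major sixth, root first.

E, G-sharp, B, C-sharp

Root E, quality major sixth:
- root: E
- major 3rd: G-sharp
- perfect 5th: B
- major 6th: C-sharp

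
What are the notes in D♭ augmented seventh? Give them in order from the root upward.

Root D-flat, quality augmented seventh:
root → D-flat
3rd (major 3rd) → F
5th (augmented 5th) → A
7th (minor 7th) → C-flat

D-flat, F, A, C-flat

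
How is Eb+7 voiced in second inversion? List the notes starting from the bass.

B Db Eb G

In root position, Eb+7 is Eb–G–B–Db.
Second inversion puts the fifth (B) in the bass.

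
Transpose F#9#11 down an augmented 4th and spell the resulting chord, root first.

C, E, G, Bb, D, F#

Transposed root: F# → C (augmented 4th down). So we spell C dominant ninth sharp eleven:
root → C
3rd (major 3rd) → E
5th (perfect 5th) → G
7th (minor 7th) → Bb
9th (major 9th) → D
11th (augmented 11th) → F#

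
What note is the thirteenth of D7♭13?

Bb

D7♭13 is built on D; its 13th is a minor 13th above the root.
A sixth above D uses the letter B, and the minor 13th above D is Bb.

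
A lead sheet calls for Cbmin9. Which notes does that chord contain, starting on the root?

Cbmin9: minor ninth on C♭.
- root: C♭
- minor 3rd: E𝄫
- perfect 5th: G♭
- minor 7th: B𝄫
- major 9th: D♭

C♭, E𝄫, G♭, B𝄫, D♭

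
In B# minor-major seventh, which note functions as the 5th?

F-double-sharp

B# minor-major seventh is built on B-sharp; its 5th is a perfect 5th above the root.
A fifth above B uses the letter F, and the perfect 5th above B-sharp is F-double-sharp.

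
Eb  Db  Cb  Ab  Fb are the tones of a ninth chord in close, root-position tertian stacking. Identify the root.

Db

Stacking in thirds gives Db – Fb – Ab – Cb – Eb, so Db is the root — Db minor ninth.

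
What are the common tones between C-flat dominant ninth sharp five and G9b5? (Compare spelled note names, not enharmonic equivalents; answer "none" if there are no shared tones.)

G D♭

C-flat dominant ninth sharp five = C♭, E♭, G, B𝄫, D♭.
G9b5 = G, B, D♭, F, A.
Shared: G, D♭.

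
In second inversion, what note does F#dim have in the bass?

C

F#dim = F#–A–C. Second inversion → fifth in the bass = C.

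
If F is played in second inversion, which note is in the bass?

C

F = F–A–C. Second inversion → fifth in the bass = C.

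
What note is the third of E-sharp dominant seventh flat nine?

G-double-sharp

E-sharp dominant seventh flat nine is built on E-sharp; its 3rd is a major 3rd above the root.
A third above E uses the letter G, and the major 3rd above E-sharp is G-double-sharp.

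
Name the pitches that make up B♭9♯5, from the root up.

Bb, D, F#, Ab, C

B♭9♯5: dominant ninth sharp five on Bb.
root → Bb
3rd (major 3rd) → D
5th (augmented 5th) → F#
7th (minor 7th) → Ab
9th (major 9th) → C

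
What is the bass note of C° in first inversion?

C° in root position is C–Eb–Gb.
First inversion places the third in the bass, which is Eb.

Eb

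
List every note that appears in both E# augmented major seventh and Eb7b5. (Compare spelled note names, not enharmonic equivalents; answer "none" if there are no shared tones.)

E# augmented major seventh: E# G## B## D##
Eb7b5: Eb G Bbb Db
Common to both → none.

none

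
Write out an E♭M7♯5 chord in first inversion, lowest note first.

G – B – D – Eb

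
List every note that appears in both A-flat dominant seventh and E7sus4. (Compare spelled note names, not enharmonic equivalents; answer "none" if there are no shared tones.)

none

A-flat dominant seventh = Ab, C, Eb, Gb.
E7sus4 = E, A, B, D.
Shared: none.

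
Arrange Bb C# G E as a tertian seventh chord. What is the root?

C#

Stacking in thirds gives C# – E – G – Bb, so C# is the root — C# diminished seventh.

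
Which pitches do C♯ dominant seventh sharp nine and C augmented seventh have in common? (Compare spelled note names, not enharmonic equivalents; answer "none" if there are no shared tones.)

G-sharp

C♯ dominant seventh sharp nine: C-sharp E-sharp G-sharp B D-double-sharp
C augmented seventh: C E G-sharp B-flat
Common to both → G-sharp.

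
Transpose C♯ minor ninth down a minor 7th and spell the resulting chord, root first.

D#  F#  A#  C#  E#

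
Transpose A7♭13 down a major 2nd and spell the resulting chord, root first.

A major 2nd down from A is G, so the new chord is G dominant seventh flat thirteen.
root → G
3rd (major 3rd) → B
5th (perfect 5th) → D
7th (minor 7th) → F
13th (minor 13th) → E♭

G  B  D  F  E♭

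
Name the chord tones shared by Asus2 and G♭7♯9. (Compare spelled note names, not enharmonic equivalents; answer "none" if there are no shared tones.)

A

Asus2 = A, B, E.
G♭7♯9 = G♭, B♭, D♭, F♭, A.
Shared: A.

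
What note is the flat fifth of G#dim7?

D

Root of G#dim7 = G#. The 5th is a diminished 5th: G# up a diminished 5th → D.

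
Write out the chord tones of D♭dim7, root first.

Db, Fb, Abb, Cbb

Root Db, quality diminished seventh:
Db — root
Fb — minor 3rd
Abb — diminished 5th
Cbb — diminished 7th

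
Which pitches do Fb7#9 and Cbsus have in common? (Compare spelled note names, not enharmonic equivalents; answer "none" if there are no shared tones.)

Fb7#9: Fb Ab Cb Ebb G
Cbsus: Cb Fb Gb
Common to both → Fb, Cb.

Fb, Cb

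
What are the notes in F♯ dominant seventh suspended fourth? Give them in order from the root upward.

F#  B  C#  E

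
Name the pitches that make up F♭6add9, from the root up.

Fb – Ab – Cb – Db – Gb

F♭6add9: six-nine on Fb.
- root: Fb
- major 3rd: Ab
- perfect 5th: Cb
- major 6th: Db
- major 9th: Gb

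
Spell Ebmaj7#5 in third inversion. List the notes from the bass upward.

D Eb G B

Ebmaj7#5 = Eb–G–B–D; third inversion → seventh (D) lowest.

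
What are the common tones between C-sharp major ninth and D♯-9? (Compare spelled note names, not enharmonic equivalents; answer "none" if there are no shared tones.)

C-sharp major ninth = C#, E#, G#, B#, D#.
D♯-9 = D#, F#, A#, C#, E#.
Shared: C#, E#, D#.

C#  E#  D#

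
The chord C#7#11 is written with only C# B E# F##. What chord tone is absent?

G#

C#7#11 = C#, E#, G#, B, F##. The voicing lacks the 5th (perfect 5th), G#.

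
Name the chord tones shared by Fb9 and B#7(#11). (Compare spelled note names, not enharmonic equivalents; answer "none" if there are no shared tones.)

none

Fb9 = Fb, Ab, Cb, Ebb, Gb.
B#7(#11) = B#, D##, F##, A#, E##.
Shared: none.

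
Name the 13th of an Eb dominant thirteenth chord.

C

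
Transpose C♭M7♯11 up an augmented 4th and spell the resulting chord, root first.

F – A – C – E – B

An augmented 4th up from Cb is F, so the new chord is F major seventh sharp eleven.
F — root
A — major 3rd
C — perfect 5th
E — major 7th
B — augmented 11th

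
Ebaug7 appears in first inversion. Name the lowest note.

G

Ebaug7 = Eb–G–B–Db. First inversion → third in the bass = G.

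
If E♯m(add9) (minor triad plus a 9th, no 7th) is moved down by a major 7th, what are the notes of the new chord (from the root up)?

F♯, A, C♯, G♯

Transposed root: E♯ → F♯ (major 7th down). So we spell F♯ minor added-ninth:
- root: F♯
- minor 3rd: A
- perfect 5th: C♯
- major 9th: G♯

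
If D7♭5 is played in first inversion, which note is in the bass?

F#

D7♭5 in root position is D–F#–Ab–C.
First inversion places the third in the bass, which is F#.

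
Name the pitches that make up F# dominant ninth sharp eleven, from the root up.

F#  A#  C#  E  G#  B#

F# dominant ninth sharp eleven: dominant ninth sharp eleven on F#.
- root: F#
- major 3rd: A#
- perfect 5th: C#
- minor 7th: E
- major 9th: G#
- augmented 11th: B#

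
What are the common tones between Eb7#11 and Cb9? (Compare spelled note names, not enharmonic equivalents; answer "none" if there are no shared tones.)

Eb7#11: E♭ G B♭ D♭ A
Cb9: C♭ E♭ G♭ B𝄫 D♭
Common to both → E♭, D♭.

E♭ – D♭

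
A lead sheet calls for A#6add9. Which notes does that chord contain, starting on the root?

A#6add9 is a six-nine built on A♯.
- root: A♯
- major 3rd: C𝄪
- perfect 5th: E♯
- major 6th: F𝄪
- major 9th: B♯

A♯, C𝄪, E♯, F𝄪, B♯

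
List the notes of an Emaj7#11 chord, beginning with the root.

E, G#, B, D#, A#

Root E, quality major seventh sharp eleven:
root → E
3rd (major 3rd) → G#
5th (perfect 5th) → B
7th (major 7th) → D#
11th (augmented 11th) → A#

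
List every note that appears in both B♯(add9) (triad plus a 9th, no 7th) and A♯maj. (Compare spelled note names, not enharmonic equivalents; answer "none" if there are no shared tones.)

C##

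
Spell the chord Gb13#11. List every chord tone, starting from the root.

Gb  Bb  Db  Fb  Ab  C  Eb

Gb13#11: dominant thirteenth sharp eleven on Gb.
- root: Gb
- major 3rd: Bb
- perfect 5th: Db
- minor 7th: Fb
- major 9th: Ab
- augmented 11th: C
- major 13th: Eb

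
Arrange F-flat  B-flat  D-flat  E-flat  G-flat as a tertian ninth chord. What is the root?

Stacking in thirds gives E-flat – G-flat – B-flat – D-flat – F-flat, so E-flat is the root — E-flat minor seventh flat nine.

E-flat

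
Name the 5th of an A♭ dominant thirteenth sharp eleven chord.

A♭ dominant thirteenth sharp eleven is built on A-flat; its 5th is a perfect 5th above the root.
A fifth above A uses the letter E, and the perfect 5th above A-flat is E-flat.

E-flat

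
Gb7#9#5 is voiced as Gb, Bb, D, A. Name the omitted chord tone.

Fb

Gb7#9#5 = Gb, Bb, D, Fb, A. The voicing lacks the 7th (minor 7th), Fb.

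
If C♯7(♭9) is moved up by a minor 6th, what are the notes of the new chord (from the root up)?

C# up a minor 6th → A. New chord: A dominant seventh flat nine.
A — root
C# — major 3rd
E — perfect 5th
G — minor 7th
Bb — minor 9th

A  C#  E  G  Bb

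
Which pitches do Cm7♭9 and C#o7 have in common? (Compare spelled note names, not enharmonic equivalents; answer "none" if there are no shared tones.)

Cm7♭9: C Eb G Bb Db
C#o7: C# E G Bb
Common to both → G, Bb.

G, Bb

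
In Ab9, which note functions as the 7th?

Gb

Root of Ab9 = Ab. The 7th is a minor 7th: Ab up a minor 7th → Gb.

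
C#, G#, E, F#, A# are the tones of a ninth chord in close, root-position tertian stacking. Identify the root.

Arranged so that each adjacent pair is a third by letter name: F# – A# – C# – E – G#.
The bottom of that stack, F#, is the root (this is F# dominant ninth).

F#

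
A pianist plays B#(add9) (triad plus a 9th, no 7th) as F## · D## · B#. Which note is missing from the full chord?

The full B#(add9) chord is B#, D##, F##, C##.
Comparing with the voicing, the major 9th (9th) — C## — is absent.

C##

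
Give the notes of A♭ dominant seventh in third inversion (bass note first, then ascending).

A♭ dominant seventh = Ab–C–Eb–Gb; third inversion → seventh (Gb) lowest.

Gb Ab C Eb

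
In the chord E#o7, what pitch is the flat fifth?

B

E#o7 is built on E♯; its 5th is a diminished 5th above the root.
A fifth above E uses the letter B, and the diminished 5th above E♯ is B.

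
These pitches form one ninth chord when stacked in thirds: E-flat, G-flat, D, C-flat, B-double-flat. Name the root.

C-flat

Stacking in thirds gives C-flat – E-flat – G-flat – B-double-flat – D, so C-flat is the root — C-flat dominant seventh sharp nine.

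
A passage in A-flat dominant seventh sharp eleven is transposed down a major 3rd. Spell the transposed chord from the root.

A major 3rd down from Ab is Fb, so the new chord is Fb dominant seventh sharp eleven.
- root: Fb
- major 3rd: Ab
- perfect 5th: Cb
- minor 7th: Ebb
- augmented 11th: Bb

Fb  Ab  Cb  Ebb  Bb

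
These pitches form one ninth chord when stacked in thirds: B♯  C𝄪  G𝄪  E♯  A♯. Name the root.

Stacking in thirds gives A♯ – C𝄪 – E♯ – G𝄪 – B♯, so A♯ is the root — A♯ major ninth.

A♯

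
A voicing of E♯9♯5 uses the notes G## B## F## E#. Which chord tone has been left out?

D#

E♯9♯5 = E#, G##, B##, D#, F##. The voicing lacks the 7th (minor 7th), D#.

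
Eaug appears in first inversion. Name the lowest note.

G#

Eaug in root position is E–G#–B#.
First inversion places the third in the bass, which is G#.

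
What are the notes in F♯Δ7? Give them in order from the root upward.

Root F#, quality major seventh:
F# — root
A# — major 3rd
C# — perfect 5th
E# — major 7th

F#, A#, C#, E#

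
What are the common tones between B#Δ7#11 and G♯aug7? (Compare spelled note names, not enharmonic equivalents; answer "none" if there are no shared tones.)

B#Δ7#11: B# D## F## A## E##
G♯aug7: G# B# D## F#
Common to both → B#, D##.

B# – D##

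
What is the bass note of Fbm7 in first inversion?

A𝄫

Fbm7 = F♭–A𝄫–C♭–E𝄫. First inversion → third in the bass = A𝄫.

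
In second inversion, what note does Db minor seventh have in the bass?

Ab

Db minor seventh in root position is Db–Fb–Ab–Cb.
Second inversion places the fifth in the bass, which is Ab.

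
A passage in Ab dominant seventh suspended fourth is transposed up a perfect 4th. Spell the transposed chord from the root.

A-flat up a perfect 4th → D-flat. New chord: D-flat dominant seventh suspended fourth.
D-flat — root
G-flat — perfect 4th
A-flat — perfect 5th
C-flat — minor 7th

D-flat G-flat A-flat C-flat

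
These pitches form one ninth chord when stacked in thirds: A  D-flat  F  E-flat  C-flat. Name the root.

Stacking in thirds gives D-flat – F – A – C-flat – E-flat, so D-flat is the root — D-flat dominant ninth sharp five.

D-flat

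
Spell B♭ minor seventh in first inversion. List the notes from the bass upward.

B♭ minor seventh = B♭–D♭–F–A♭; first inversion → third (D♭) lowest.

D♭  F  A♭  B♭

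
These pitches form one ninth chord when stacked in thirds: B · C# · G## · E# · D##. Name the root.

C#

Stacking in thirds gives C# – E# – G## – B – D##, so C# is the root — C# dominant seventh sharp nine sharp five.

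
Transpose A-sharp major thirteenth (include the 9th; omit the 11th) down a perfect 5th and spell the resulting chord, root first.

A perfect 5th down from A-sharp is D-sharp, so the new chord is D-sharp major thirteenth.
D-sharp — root
F-double-sharp — major 3rd
A-sharp — perfect 5th
C-double-sharp — major 7th
E-sharp — major 9th
B-sharp — major 13th

D-sharp  F-double-sharp  A-sharp  C-double-sharp  E-sharp  B-sharp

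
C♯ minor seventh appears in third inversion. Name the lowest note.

C♯ minor seventh in root position is C-sharp–E–G-sharp–B.
Third inversion places the seventh in the bass, which is B.

B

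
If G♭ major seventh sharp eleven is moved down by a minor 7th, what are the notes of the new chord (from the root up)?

A minor 7th down from G♭ is A♭, so the new chord is A♭ major seventh sharp eleven.
Root: A♭
Major 3rd (3rd): C
Perfect 5th (5th): E♭
Major 7th (7th): G
Augmented 11th (11th): D

A♭, C, E♭, G, D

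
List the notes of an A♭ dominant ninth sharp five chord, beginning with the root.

Root A♭, quality dominant ninth sharp five:
Root: A♭
Major 3rd (3rd): C
Augmented 5th (5th): E
Minor 7th (7th): G♭
Major 9th (9th): B♭

A♭, C, E, G♭, B♭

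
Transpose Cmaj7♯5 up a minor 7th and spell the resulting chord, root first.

Bb, D, F#, A

C up a minor 7th → Bb. New chord: Bb augmented major seventh.
Root: Bb
Major 3rd (3rd): D
Augmented 5th (5th): F#
Major 7th (7th): A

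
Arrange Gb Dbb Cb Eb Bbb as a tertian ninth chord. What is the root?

Cb

Arranged so that each adjacent pair is a third by letter name: Cb – Eb – Gb – Bbb – Dbb.
The bottom of that stack, Cb, is the root (this is Cb dominant seventh flat nine).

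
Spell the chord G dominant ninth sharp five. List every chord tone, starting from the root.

G, B, D-sharp, F, A

G dominant ninth sharp five: dominant ninth sharp five on G.
- root: G
- major 3rd: B
- augmented 5th: D-sharp
- minor 7th: F
- major 9th: A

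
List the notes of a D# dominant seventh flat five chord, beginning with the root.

D# dominant seventh flat five is a dominant seventh flat five built on D-sharp.
D-sharp — root
F-double-sharp — major 3rd
A — diminished 5th
C-sharp — minor 7th

D-sharp  F-double-sharp  A  C-sharp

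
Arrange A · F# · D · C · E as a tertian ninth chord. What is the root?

Stacking in thirds gives D – F# – A – C – E, so D is the root — D dominant ninth.

D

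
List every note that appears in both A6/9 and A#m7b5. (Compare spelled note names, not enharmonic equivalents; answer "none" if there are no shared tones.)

A6/9: A C♯ E F♯ B
A#m7b5: A♯ C♯ E G♯
Common to both → C♯, E.

C♯, E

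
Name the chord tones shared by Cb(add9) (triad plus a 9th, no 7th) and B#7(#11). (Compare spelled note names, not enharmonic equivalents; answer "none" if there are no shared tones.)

Cb(add9): Cb Eb Gb Db
B#7(#11): B# D## F## A# E##
Common to both → none.

none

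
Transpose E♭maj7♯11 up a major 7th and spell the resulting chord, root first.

D – F# – A – C# – G#

Eb up a major 7th → D. New chord: D major seventh sharp eleven.
Root: D
Major 3rd (3rd): F#
Perfect 5th (5th): A
Major 7th (7th): C#
Augmented 11th (11th): G#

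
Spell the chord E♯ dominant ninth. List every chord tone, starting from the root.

E♯ dominant ninth is a dominant ninth built on E-sharp.
- root: E-sharp
- major 3rd: G-double-sharp
- perfect 5th: B-sharp
- minor 7th: D-sharp
- major 9th: F-double-sharp

E-sharp, G-double-sharp, B-sharp, D-sharp, F-double-sharp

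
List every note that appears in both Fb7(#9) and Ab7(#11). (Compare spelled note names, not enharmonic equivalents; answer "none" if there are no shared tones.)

Ab

Fb7(#9) = Fb, Ab, Cb, Ebb, G.
Ab7(#11) = Ab, C, Eb, Gb, D.
Shared: Ab.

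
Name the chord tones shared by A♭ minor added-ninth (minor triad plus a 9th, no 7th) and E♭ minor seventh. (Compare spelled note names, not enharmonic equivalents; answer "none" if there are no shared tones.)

A♭ minor added-ninth = A-flat, C-flat, E-flat, B-flat.
E♭ minor seventh = E-flat, G-flat, B-flat, D-flat.
Shared: E-flat, B-flat.

E-flat, B-flat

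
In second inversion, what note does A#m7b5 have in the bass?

E

A#m7b5 in root position is A#–C#–E–G#.
Second inversion places the fifth in the bass, which is E.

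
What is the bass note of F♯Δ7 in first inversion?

F♯Δ7 in root position is F#–A#–C#–E#.
First inversion places the third in the bass, which is A#.

A#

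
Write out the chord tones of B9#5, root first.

B9#5 is a dominant ninth sharp five built on B.
Root: B
Major 3rd (3rd): D♯
Augmented 5th (5th): F𝄪
Minor 7th (7th): A
Major 9th (9th): C♯

B, D♯, F𝄪, A, C♯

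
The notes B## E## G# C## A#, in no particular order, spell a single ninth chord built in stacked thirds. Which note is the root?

A#

Arranged so that each adjacent pair is a third by letter name: A# – C## – E## – G# – B##.
The bottom of that stack, A#, is the root (this is A# dominant seventh sharp nine sharp five).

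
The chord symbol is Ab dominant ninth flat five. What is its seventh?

Gb

Root of Ab dominant ninth flat five = Ab. The 7th is a minor 7th: Ab up a minor 7th → Gb.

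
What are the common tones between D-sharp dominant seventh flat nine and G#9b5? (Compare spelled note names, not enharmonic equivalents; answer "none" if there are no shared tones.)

D-sharp dominant seventh flat nine: D# F## A# C# E
G#9b5: G# B# D F# A#
Common to both → A#.

A#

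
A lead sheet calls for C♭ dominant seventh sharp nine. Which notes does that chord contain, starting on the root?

C♭ dominant seventh sharp nine is a dominant seventh sharp nine built on C-flat.
root → C-flat
3rd (major 3rd) → E-flat
5th (perfect 5th) → G-flat
7th (minor 7th) → B-double-flat
9th (augmented 9th) → D

C-flat E-flat G-flat B-double-flat D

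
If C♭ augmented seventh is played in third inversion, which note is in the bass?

B-double-flat

C♭ augmented seventh in root position is C-flat–E-flat–G–B-double-flat.
Third inversion places the seventh in the bass, which is B-double-flat.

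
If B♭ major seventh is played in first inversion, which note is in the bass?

B♭ major seventh = B-flat–D–F–A. First inversion → third in the bass = D.

D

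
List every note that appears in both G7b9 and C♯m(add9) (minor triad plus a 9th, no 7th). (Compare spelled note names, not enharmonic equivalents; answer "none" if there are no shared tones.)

G7b9 = G, B, D, F, Ab.
C♯m(add9) = C#, E, G#, D#.
Shared: none.

none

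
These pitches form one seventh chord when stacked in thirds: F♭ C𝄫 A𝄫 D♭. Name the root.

D♭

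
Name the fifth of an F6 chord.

Root of F6 = F. The 5th is a perfect 5th: F up a perfect 5th → C.

C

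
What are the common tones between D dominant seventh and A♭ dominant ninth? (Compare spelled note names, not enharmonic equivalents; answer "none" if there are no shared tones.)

C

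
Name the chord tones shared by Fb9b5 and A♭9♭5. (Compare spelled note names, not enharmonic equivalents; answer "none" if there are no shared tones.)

Ab – Ebb – Gb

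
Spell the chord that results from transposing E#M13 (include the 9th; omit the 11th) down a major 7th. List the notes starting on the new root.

F♯, A♯, C♯, E♯, G♯, D♯

E♯ down a major 7th → F♯. New chord: F♯ major thirteenth.
- root: F♯
- major 3rd: A♯
- perfect 5th: C♯
- major 7th: E♯
- major 9th: G♯
- major 13th: D♯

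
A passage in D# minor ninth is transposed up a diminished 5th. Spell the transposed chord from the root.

A – C – E – G – B

A diminished 5th up from D# is A, so the new chord is A minor ninth.
root → A
3rd (minor 3rd) → C
5th (perfect 5th) → E
7th (minor 7th) → G
9th (major 9th) → B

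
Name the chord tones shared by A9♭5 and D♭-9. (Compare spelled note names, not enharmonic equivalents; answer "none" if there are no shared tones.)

A9♭5 = A, C#, Eb, G, B.
D♭-9 = Db, Fb, Ab, Cb, Eb.
Shared: Eb.

Eb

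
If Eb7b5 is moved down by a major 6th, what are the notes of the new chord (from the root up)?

A major 6th down from Eb is Gb, so the new chord is Gb dominant seventh flat five.
Root: Gb
Major 3rd (3rd): Bb
Diminished 5th (5th): Dbb
Minor 7th (7th): Fb

Gb – Bb – Dbb – Fb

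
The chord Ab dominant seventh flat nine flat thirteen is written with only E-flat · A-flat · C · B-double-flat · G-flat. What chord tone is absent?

The full Ab dominant seventh flat nine flat thirteen chord is A-flat, C, E-flat, G-flat, B-double-flat, F-flat.
Comparing with the voicing, the minor 13th (13th) — F-flat — is absent.

F-flat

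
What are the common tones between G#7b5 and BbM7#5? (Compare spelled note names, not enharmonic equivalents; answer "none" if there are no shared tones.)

D – F#

G#7b5 = G#, B#, D, F#.
BbM7#5 = Bb, D, F#, A.
Shared: D, F#.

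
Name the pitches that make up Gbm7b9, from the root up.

Gbm7b9 is a minor seventh flat nine built on Gb.
root → Gb
3rd (minor 3rd) → Bbb
5th (perfect 5th) → Db
7th (minor 7th) → Fb
9th (minor 9th) → Abb

Gb  Bbb  Db  Fb  Abb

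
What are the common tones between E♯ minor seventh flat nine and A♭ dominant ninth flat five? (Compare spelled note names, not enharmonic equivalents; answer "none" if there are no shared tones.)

none

E♯ minor seventh flat nine: E-sharp G-sharp B-sharp D-sharp F-sharp
A♭ dominant ninth flat five: A-flat C E-double-flat G-flat B-flat
Common to both → none.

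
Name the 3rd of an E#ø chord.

G♯

E#ø is built on E♯; its 3rd is a minor 3rd above the root.
A third above E uses the letter G, and the minor 3rd above E♯ is G♯.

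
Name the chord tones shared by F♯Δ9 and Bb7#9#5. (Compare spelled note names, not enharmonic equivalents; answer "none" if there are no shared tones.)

F♯Δ9: F# A# C# E# G#
Bb7#9#5: Bb D F# Ab C#
Common to both → F#, C#.

F# – C#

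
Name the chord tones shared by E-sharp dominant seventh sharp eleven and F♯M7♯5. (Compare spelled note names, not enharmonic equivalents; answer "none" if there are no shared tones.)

E#

E-sharp dominant seventh sharp eleven = E#, G##, B#, D#, A##.
F♯M7♯5 = F#, A#, C##, E#.
Shared: E#.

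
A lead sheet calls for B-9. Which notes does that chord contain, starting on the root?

Root B, quality minor ninth:
B — root
D — minor 3rd
F♯ — perfect 5th
A — minor 7th
C♯ — major 9th

B  D  F♯  A  C♯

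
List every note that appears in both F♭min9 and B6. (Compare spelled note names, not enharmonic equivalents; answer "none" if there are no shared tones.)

none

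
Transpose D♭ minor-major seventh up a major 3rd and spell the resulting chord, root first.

F – A-flat – C – E

A major 3rd up from D-flat is F, so the new chord is F minor-major seventh.
root → F
3rd (minor 3rd) → A-flat
5th (perfect 5th) → C
7th (major 7th) → E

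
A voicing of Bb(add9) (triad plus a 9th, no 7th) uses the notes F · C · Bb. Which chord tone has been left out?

The full Bb(add9) chord is Bb, D, F, C.
Comparing with the voicing, the major 3rd (3rd) — D — is absent.

D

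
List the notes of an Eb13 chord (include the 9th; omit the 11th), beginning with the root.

Eb13 is a dominant thirteenth built on Eb.
Eb — root
G — major 3rd
Bb — perfect 5th
Db — minor 7th
F — major 9th
C — major 13th

Eb – G – Bb – Db – F – C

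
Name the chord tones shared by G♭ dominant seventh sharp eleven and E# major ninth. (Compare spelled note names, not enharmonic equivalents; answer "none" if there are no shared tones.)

none

G♭ dominant seventh sharp eleven = G-flat, B-flat, D-flat, F-flat, C.
E# major ninth = E-sharp, G-double-sharp, B-sharp, D-double-sharp, F-double-sharp.
Shared: none.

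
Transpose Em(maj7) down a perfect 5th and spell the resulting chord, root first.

A  C  E  G#

A perfect 5th down from E is A, so the new chord is A minor-major seventh.
A — root
C — minor 3rd
E — perfect 5th
G# — major 7th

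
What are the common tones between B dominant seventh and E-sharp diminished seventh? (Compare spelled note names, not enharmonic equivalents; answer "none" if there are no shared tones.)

B dominant seventh: B D-sharp F-sharp A
E-sharp diminished seventh: E-sharp G-sharp B D
Common to both → B.

B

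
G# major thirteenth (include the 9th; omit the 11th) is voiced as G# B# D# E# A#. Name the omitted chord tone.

F##

The full G# major thirteenth chord is G#, B#, D#, F##, A#, E#.
Comparing with the voicing, the major 7th (7th) — F## — is absent.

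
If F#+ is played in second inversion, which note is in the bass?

C##

F#+ in root position is F#–A#–C##.
Second inversion places the fifth in the bass, which is C##.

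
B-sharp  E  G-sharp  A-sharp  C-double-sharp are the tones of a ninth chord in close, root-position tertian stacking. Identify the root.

A-sharp

Stacking in thirds gives A-sharp – C-double-sharp – E – G-sharp – B-sharp, so A-sharp is the root — A-sharp dominant ninth flat five.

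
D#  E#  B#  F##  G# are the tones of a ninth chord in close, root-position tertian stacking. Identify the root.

Stacking in thirds gives E# – G# – B# – D# – F##, so E# is the root — E# minor ninth.

E#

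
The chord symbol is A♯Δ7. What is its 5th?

A♯Δ7 is built on A#; its 5th is a perfect 5th above the root.
A fifth above A uses the letter E, and the perfect 5th above A# is E#.

E#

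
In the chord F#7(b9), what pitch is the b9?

F#7(b9) is built on F#; its 9th is a minor 9th above the root.
A second above F uses the letter G, and the minor 9th above F# is G.

G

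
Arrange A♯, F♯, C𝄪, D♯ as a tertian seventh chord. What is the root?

D♯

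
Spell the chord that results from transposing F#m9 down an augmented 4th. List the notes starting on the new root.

C, Eb, G, Bb, D

An augmented 4th down from F# is C, so the new chord is C minor ninth.
Root: C
Minor 3rd (3rd): Eb
Perfect 5th (5th): G
Minor 7th (7th): Bb
Major 9th (9th): D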